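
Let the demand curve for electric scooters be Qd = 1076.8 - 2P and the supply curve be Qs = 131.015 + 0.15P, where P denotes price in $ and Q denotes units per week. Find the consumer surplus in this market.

The market clears where 1076.8 - 2P = 131.015 + 0.15P. Rearranging, 2.15P = 945.785, hence P* = 439.9.
Then Q* = 1076.8 - 2(439.9) = 197.
Demand choke price (Qd = 0): P = 1076.8/2 = 538.4. Consumer surplus = ½ × (538.4 - 439.9) × 197 = 9702.25.

Consumer surplus = 9702.25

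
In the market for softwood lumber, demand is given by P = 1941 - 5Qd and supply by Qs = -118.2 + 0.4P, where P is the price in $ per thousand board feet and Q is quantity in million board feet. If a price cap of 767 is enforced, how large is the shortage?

Shortage = 46.2

In direct form, Qd = 388.2 - 0.2P.
Evaluating both curves at the ceiling price 767 gives Qd = 234.8, Qs = 188.6.
Shortage = Qd - Qs = 234.8 - 188.6 = 46.2.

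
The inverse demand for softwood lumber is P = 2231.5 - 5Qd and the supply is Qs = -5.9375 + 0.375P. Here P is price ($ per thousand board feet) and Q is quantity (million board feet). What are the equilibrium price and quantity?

P* = 786.5, Q* = 289

Inverting to quantity form: Qd = 446.3 - 0.2P.
Equating demand and supply, 446.3 - 0.2P = -5.9375 + 0.375P gives 0.575P = 452.2375, so P* = 786.5.
Substitute back: Q* = 446.3 - 0.2(786.5) = 289.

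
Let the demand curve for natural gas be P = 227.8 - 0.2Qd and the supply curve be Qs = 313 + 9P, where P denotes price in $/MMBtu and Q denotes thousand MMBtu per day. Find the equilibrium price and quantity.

In direct form, Qd = 1139 - 5P.
Set Qd = Qs: 1139 - 5P = 313 + 9P, so 826 = 14P and P* = 59.
Plugging P* into demand: Q* = 1139 - 5(59) = 844.

P* = 59, Q* = 844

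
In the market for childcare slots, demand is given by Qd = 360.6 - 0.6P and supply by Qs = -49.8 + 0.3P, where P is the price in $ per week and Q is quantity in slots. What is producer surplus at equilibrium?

At equilibrium Qd = Qs, so 360.6 - 0.6P = -49.8 + 0.3P; collecting terms, 410.4 = 0.9P and P* = 456.
Then Q* = 360.6 - 0.6(456) = 87.
Supply choke price (Qs = 0): P = 166. Producer surplus = ½ × (456 - 166) × 87 = 12615.

Producer surplus = 12615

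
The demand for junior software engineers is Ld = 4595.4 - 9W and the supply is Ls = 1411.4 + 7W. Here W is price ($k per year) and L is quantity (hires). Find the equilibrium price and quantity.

The market clears where 4595.4 - 9W = 1411.4 + 7W. Rearranging, 16W = 3184, hence W* = 199.
Plugging W* into demand: L* = 4595.4 - 9(199) = 2804.4.

W* = 199, L* = 2804.4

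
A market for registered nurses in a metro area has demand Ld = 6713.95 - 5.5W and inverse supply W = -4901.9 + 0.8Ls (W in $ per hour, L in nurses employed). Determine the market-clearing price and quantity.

Inverting to quantity form: Ls = 6127.375 + 1.25W.
At equilibrium Ld = Ls, so 6713.95 - 5.5W = 6127.375 + 1.25W; collecting terms, 586.575 = 6.75W and W* = 86.9.
Plugging W* into demand: L* = 6713.95 - 5.5(86.9) = 6236.

W* = 86.9, L* = 6236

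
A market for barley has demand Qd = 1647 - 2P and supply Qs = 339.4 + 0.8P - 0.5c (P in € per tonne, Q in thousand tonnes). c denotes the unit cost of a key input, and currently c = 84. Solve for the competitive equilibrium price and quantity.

With c = 84, supply is Qs = 297.4 + 0.8P.
The market clears where 1647 - 2P = 297.4 + 0.8P. Rearranging, 2.8P = 1349.6, hence P* = 482.
Then Q* = 1647 - 2(482) = 683.

P* = 482, Q* = 683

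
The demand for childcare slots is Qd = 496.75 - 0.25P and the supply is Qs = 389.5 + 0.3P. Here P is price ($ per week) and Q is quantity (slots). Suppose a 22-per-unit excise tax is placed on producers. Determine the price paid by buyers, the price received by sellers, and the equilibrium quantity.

With a tax of 22 on producers, they supply based on the net price P_s = P_b - 22, so Qs = 382.9 + 0.3P_b.
Market clearing requires 496.75 - 0.25P_b = 382.9 + 0.3P_b; hence 113.85 = 0.55P_b and P_b = 207.
So P_s = 185 and the quantity traded is Q = 496.75 - 0.25(207) = 445.

P_b = 207, P_s = 185, Q = 445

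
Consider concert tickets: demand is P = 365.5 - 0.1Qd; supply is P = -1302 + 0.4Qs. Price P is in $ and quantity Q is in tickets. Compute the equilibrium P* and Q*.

Rewriting in direct form: Qd = 3655 - 10P and Qs = 3255 + 2.5P.
At equilibrium Qd = Qs, so 3655 - 10P = 3255 + 2.5P; collecting terms, 400 = 12.5P and P* = 32.
Plugging P* into demand: Q* = 3655 - 10(32) = 3335.

P* = 32, Q* = 3335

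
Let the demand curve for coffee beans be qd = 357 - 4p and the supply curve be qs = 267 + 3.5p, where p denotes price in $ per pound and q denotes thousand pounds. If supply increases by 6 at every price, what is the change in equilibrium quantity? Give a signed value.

Δq = 3.2

Equating demand and supply, 357 - 4p = 267 + 3.5p gives 7.5p = 90, so p* = 12.
Substitute back: q* = 357 - 4(12) = 309.
After the shift, supply is qs = 273 + 3.5p.
Re-solving, 7.5p = 84 gives p = 11.2 and q = 312.2.
Δq = 312.2 - 309 = 3.2.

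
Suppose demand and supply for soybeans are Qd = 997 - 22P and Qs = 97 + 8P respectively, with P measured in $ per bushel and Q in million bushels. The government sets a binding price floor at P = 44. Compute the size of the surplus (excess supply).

Surplus = 420

At P = 44: Qd = 29 and Qs = 449.
Surplus = Qs - Qd = 449 - 29 = 420.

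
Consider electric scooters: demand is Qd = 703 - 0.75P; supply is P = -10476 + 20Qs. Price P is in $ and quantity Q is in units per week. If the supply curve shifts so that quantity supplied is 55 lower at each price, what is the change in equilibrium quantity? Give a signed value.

ΔQ = -51.5625

Inverting to quantity form: Qs = 523.8 + 0.05P.
Equating demand and supply, 703 - 0.75P = 523.8 + 0.05P gives 0.8P = 179.2, so P* = 224.
Then Q* = 703 - 0.75(224) = 535.
After the shift, supply is Qs = 468.8 + 0.05P.
New equilibrium: 234.2 = 0.8P, so P = 292.75 and Q = 483.4375.
ΔQ = 483.4375 - 535 = -51.5625.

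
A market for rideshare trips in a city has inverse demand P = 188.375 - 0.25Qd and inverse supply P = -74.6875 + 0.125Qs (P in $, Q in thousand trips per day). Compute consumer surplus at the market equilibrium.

Consumer surplus = 61512.78125

In direct form, Qd = 753.5 - 4P and Qs = 597.5 + 8P.
At equilibrium Qd = Qs, so 753.5 - 4P = 597.5 + 8P; collecting terms, 156 = 12P and P* = 13.
Substitute back: Q* = 753.5 - 4(13) = 701.5.
Demand choke price (Qd = 0): P = 753.5/4 = 188.375. Consumer surplus = ½ × (188.375 - 13) × 701.5 = 61512.78125.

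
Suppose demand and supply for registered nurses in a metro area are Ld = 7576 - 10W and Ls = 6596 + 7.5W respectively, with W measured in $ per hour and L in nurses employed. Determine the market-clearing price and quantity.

The market clears where 7576 - 10W = 6596 + 7.5W. Rearranging, 17.5W = 980, hence W* = 56.
Plugging W* into demand: L* = 7576 - 10(56) = 7016.

W* = 56, L* = 7016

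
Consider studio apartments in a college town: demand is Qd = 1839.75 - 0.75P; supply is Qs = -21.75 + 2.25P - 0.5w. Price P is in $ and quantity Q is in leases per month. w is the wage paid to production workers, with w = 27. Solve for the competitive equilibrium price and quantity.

With w = 27, supply is Qs = -35.25 + 2.25P.
At equilibrium Qd = Qs, so 1839.75 - 0.75P = -35.25 + 2.25P; collecting terms, 1875 = 3P and P* = 625.
Then Q* = 1839.75 - 0.75(625) = 1371.

P* = 625, Q* = 1371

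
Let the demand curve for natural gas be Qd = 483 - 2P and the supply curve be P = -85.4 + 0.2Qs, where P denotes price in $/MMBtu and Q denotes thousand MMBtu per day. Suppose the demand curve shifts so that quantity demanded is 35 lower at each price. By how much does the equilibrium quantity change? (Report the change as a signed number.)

ΔQ = -25

Rewriting in direct form: Qs = 427 + 5P.
Equating demand and supply, 483 - 2P = 427 + 5P gives 7P = 56, so P* = 8.
Plugging P* into demand: Q* = 483 - 2(8) = 467.
After the shift, demand is Qd = 448 - 2P.
New equilibrium: 21 = 7P, so P = 3 and Q = 442.
ΔQ = 442 - 467 = -25.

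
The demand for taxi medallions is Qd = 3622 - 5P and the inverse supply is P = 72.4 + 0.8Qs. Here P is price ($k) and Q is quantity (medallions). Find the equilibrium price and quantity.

P* = 594, Q* = 652

Rewriting in direct form: Qs = -90.5 + 1.25P.
Set Qd = Qs: 3622 - 5P = -90.5 + 1.25P, so 3712.5 = 6.25P and P* = 594.
Substitute back: Q* = 3622 - 5(594) = 652.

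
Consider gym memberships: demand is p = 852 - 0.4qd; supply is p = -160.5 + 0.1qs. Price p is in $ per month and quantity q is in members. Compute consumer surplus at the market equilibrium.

Consumer surplus = 820125

Rewriting in direct form: qd = 2130 - 2.5p and qs = 1605 + 10p.
Set qd = qs: 2130 - 2.5p = 1605 + 10p, so 525 = 12.5p and p* = 42.
Substitute back: q* = 2130 - 2.5(42) = 2025.
Demand choke price (qd = 0): p = 2130/2.5 = 852. Consumer surplus = ½ × (852 - 42) × 2025 = 820125.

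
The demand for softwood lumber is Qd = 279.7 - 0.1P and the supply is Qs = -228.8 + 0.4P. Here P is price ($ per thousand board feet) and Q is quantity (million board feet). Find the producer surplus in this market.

At equilibrium Qd = Qs, so 279.7 - 0.1P = -228.8 + 0.4P; collecting terms, 508.5 = 0.5P and P* = 1017.
Plugging P* into demand: Q* = 279.7 - 0.1(1017) = 178.
Supply choke price (Qs = 0): P = 572. Producer surplus = ½ × (1017 - 572) × 178 = 39605.

Producer surplus = 39605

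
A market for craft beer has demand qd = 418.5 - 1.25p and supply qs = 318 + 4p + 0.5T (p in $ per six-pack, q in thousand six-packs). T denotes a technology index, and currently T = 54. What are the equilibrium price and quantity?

p* = 14, q* = 401

With T = 54, supply is qs = 345 + 4p.
At equilibrium qd = qs, so 418.5 - 1.25p = 345 + 4p; collecting terms, 73.5 = 5.25p and p* = 14.
From the demand curve, q* = 418.5 - 1.25(14) = 401.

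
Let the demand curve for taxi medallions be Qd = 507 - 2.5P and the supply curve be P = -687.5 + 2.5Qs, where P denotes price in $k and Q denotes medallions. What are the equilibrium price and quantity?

Rewriting in direct form: Qs = 275 + 0.4P.
Set Qd = Qs: 507 - 2.5P = 275 + 0.4P, so 232 = 2.9P and P* = 80.
Then Q* = 507 - 2.5(80) = 307.

P* = 80, Q* = 307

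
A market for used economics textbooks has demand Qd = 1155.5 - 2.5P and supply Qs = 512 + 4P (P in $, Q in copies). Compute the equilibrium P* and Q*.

P* = 99, Q* = 908

Equating demand and supply, 1155.5 - 2.5P = 512 + 4P gives 6.5P = 643.5, so P* = 99.
Plugging P* into demand: Q* = 1155.5 - 2.5(99) = 908.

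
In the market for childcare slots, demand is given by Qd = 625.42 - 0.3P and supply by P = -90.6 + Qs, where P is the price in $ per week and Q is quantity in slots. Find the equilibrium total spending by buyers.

Rewriting in direct form: Qs = 90.6 + P.
At equilibrium Qd = Qs, so 625.42 - 0.3P = 90.6 + P; collecting terms, 534.82 = 1.3P and P* = 411.4.
Then Q* = 625.42 - 0.3(411.4) = 502.
Total spending by buyers = P* × Q* = 411.4 × 502 = 206522.8.

Total spending by buyers = 206522.8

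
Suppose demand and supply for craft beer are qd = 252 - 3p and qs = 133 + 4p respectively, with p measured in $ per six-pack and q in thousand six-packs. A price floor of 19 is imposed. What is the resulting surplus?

At p = 19: qd = 195 and qs = 209.
Surplus = qs - qd = 209 - 195 = 14.

Surplus = 14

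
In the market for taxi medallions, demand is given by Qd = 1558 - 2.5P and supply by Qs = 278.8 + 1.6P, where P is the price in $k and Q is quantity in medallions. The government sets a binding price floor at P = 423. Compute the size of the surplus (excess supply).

At P = 423: Qd = 500.5 and Qs = 955.6.
Surplus = Qs - Qd = 955.6 - 500.5 = 455.1.

Surplus = 455.1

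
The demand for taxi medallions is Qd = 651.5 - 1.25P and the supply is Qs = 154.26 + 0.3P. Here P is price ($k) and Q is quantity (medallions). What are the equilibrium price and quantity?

At equilibrium Qd = Qs, so 651.5 - 1.25P = 154.26 + 0.3P; collecting terms, 497.24 = 1.55P and P* = 320.8.
Substitute back: Q* = 651.5 - 1.25(320.8) = 250.5.

P* = 320.8, Q* = 250.5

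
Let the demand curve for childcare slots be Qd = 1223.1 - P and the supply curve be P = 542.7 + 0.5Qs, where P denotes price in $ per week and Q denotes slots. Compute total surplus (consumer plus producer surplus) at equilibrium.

Total surplus = 154314.72

In direct form, Qs = -1085.4 + 2P.
Set Qd = Qs: 1223.1 - P = -1085.4 + 2P, so 2308.5 = 3P and P* = 769.5.
Then Q* = 1223.1 - 769.5 = 453.6.
Demand choke price = 1223.1; supply choke price = 542.7. CS = ½(1223.1 - 769.5)(453.6) = 102876.48; PS = ½(769.5 - 542.7)(453.6) = 51438.24. Total surplus = 154314.72.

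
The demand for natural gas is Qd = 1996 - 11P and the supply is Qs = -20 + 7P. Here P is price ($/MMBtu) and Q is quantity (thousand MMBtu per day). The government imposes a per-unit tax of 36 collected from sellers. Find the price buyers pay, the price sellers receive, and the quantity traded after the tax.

P_b = 126, P_s = 90, Q = 610

The tax drives a wedge P_b - P_s = 36. Substituting P_s = P_b - 36 into supply: Qs = -272 + 7P_b.
Market clearing requires 1996 - 11P_b = -272 + 7P_b; hence 2268 = 18P_b and P_b = 126.
Then P_s = 126 - 36 = 90 and Q = 1996 - 11(126) = 610.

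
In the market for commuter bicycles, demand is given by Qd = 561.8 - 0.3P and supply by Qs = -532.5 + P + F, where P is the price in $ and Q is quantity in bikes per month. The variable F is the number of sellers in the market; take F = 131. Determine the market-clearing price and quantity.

P* = 741, Q* = 339.5

With F = 131, supply is Qs = -401.5 + P.
The market clears where 561.8 - 0.3P = -401.5 + P. Rearranging, 1.3P = 963.3, hence P* = 741.
Substitute back: Q* = 561.8 - 0.3(741) = 339.5.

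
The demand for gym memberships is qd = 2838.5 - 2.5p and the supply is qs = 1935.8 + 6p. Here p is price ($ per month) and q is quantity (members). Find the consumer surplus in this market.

The market clears where 2838.5 - 2.5p = 1935.8 + 6p. Rearranging, 8.5p = 902.7, hence p* = 106.2.
Plugging p* into demand: q* = 2838.5 - 2.5(106.2) = 2573.
Demand choke price (qd = 0): p = 2838.5/2.5 = 1135.4. Consumer surplus = ½ × (1135.4 - 106.2) × 2573 = 1324065.8.

Consumer surplus = 1324065.8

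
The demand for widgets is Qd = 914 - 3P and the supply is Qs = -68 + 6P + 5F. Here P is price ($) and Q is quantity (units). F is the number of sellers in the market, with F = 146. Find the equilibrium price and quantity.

With F = 146, supply is Qs = 662 + 6P.
Equating demand and supply, 914 - 3P = 662 + 6P gives 9P = 252, so P* = 28.
Substitute back: Q* = 914 - 3(28) = 830.

P* = 28, Q* = 830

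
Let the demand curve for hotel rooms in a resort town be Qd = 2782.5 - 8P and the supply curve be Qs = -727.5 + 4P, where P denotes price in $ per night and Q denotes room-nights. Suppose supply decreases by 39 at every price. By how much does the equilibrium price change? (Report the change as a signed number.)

ΔP = 3.25

Set Qd = Qs: 2782.5 - 8P = -727.5 + 4P, so 3510 = 12P and P* = 292.5.
Plugging P* into demand: Q* = 2782.5 - 8(292.5) = 442.5.
After the shift, supply is Qs = -766.5 + 4P.
Re-solving, 12P = 3549 gives P = 295.75 and Q = 416.5.
ΔP = 295.75 - 292.5 = 3.25.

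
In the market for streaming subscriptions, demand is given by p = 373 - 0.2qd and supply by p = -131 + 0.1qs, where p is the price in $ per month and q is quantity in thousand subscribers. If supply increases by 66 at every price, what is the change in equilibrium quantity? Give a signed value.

Δq = 22

In direct form, qd = 1865 - 5p and qs = 1310 + 10p.
At equilibrium qd = qs, so 1865 - 5p = 1310 + 10p; collecting terms, 555 = 15p and p* = 37.
Then q* = 1865 - 5(37) = 1680.
After the shift, supply is qs = 1376 + 10p.
Re-solving, 15p = 489 gives p = 32.6 and q = 1702.
Δq = 1702 - 1680 = 22.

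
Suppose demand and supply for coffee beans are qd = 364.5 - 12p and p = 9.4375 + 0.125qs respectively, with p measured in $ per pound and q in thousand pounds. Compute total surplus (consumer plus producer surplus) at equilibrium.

In direct form, qs = -75.5 + 8p.
At equilibrium qd = qs, so 364.5 - 12p = -75.5 + 8p; collecting terms, 440 = 20p and p* = 22.
Plugging p* into demand: q* = 364.5 - 12(22) = 100.5.
Demand choke price = 30.375; supply choke price = 9.4375. CS = ½(30.375 - 22)(100.5) = 420.84375; PS = ½(22 - 9.4375)(100.5) = 631.265625. Total surplus = 1052.109375.

Total surplus = 1052.109375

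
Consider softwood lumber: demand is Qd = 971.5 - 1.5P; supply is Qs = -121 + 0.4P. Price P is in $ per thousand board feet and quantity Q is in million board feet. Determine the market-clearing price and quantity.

Set Qd = Qs: 971.5 - 1.5P = -121 + 0.4P, so 1092.5 = 1.9P and P* = 575.
From the demand curve, Q* = 971.5 - 1.5(575) = 109.

P* = 575, Q* = 109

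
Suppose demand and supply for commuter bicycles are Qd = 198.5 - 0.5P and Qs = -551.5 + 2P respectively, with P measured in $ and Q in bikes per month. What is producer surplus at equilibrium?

Set Qd = Qs: 198.5 - 0.5P = -551.5 + 2P, so 750 = 2.5P and P* = 300.
Substitute back: Q* = 198.5 - 0.5(300) = 48.5.
Supply choke price (Qs = 0): P = 275.75. Producer surplus = ½ × (300 - 275.75) × 48.5 = 588.0625.

Producer surplus = 588.0625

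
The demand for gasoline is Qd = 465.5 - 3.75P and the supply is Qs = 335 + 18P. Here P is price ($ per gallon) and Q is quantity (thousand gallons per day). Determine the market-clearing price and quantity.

P* = 6, Q* = 443

Equating demand and supply, 465.5 - 3.75P = 335 + 18P gives 21.75P = 130.5, so P* = 6.
Substitute back: Q* = 465.5 - 3.75(6) = 443.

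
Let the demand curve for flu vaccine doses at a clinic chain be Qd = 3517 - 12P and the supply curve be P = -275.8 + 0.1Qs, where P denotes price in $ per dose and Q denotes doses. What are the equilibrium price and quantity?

P* = 34.5, Q* = 3103

Rewriting in direct form: Qs = 2758 + 10P.
At equilibrium Qd = Qs, so 3517 - 12P = 2758 + 10P; collecting terms, 759 = 22P and P* = 34.5.
Substitute back: Q* = 3517 - 12(34.5) = 3103.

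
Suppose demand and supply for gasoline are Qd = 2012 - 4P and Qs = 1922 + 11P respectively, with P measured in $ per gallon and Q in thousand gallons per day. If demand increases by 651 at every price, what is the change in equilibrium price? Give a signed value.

ΔP = 43.4

Set Qd = Qs: 2012 - 4P = 1922 + 11P, so 90 = 15P and P* = 6.
Then Q* = 2012 - 4(6) = 1988.
After the shift, demand is Qd = 2663 - 4P.
New equilibrium: 741 = 15P, so P = 49.4 and Q = 2465.4.
ΔP = 49.4 - 6 = 43.4.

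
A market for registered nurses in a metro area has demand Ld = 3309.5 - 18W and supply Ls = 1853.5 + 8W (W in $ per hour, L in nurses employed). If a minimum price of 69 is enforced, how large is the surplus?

Surplus = 338

At W = 69: Ld = 2067.5 and Ls = 2405.5.
Surplus = Ls - Ld = 2405.5 - 2067.5 = 338.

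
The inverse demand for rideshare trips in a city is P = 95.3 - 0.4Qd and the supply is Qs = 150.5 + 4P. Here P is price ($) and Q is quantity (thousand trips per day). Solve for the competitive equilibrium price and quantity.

P* = 13.5, Q* = 204.5

Inverting to quantity form: Qd = 238.25 - 2.5P.
At equilibrium Qd = Qs, so 238.25 - 2.5P = 150.5 + 4P; collecting terms, 87.75 = 6.5P and P* = 13.5.
Substitute back: Q* = 238.25 - 2.5(13.5) = 204.5.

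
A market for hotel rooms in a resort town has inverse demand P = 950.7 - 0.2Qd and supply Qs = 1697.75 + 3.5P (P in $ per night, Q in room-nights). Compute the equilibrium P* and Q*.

Rewriting in direct form: Qd = 4753.5 - 5P.
The market clears where 4753.5 - 5P = 1697.75 + 3.5P. Rearranging, 8.5P = 3055.75, hence P* = 359.5.
From the demand curve, Q* = 4753.5 - 5(359.5) = 2956.

P* = 359.5, Q* = 2956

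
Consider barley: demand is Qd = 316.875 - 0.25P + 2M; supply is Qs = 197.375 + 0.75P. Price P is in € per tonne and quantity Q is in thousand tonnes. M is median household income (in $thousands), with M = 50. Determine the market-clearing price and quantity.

P* = 219.5, Q* = 362

With M = 50, demand is Qd = 416.875 - 0.25P.
The market clears where 416.875 - 0.25P = 197.375 + 0.75P. Rearranging, P = 219.5, hence P* = 219.5.
Substitute back: Q* = 416.875 - 0.25(219.5) = 362.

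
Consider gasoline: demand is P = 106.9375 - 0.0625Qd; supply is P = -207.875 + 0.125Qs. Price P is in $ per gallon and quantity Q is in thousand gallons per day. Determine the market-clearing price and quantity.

In direct form, Qd = 1711 - 16P and Qs = 1663 + 8P.
At equilibrium Qd = Qs, so 1711 - 16P = 1663 + 8P; collecting terms, 48 = 24P and P* = 2.
Then Q* = 1711 - 16(2) = 1679.

P* = 2, Q* = 1679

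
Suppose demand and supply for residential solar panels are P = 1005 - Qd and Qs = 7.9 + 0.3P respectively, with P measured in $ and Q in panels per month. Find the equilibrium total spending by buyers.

Solving each curve for Q: Qd = 1005 - P.
Set Qd = Qs: 1005 - P = 7.9 + 0.3P, so 997.1 = 1.3P and P* = 767.
Then Q* = 1005 - 767 = 238.
Total spending by buyers = P* × Q* = 767 × 238 = 182546.

Total spending by buyers = 182546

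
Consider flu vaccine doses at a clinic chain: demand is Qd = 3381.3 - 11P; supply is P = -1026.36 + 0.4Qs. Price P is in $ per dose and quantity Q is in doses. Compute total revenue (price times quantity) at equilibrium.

In direct form, Qs = 2565.9 + 2.5P.
Set Qd = Qs: 3381.3 - 11P = 2565.9 + 2.5P, so 815.4 = 13.5P and P* = 60.4.
Plugging P* into demand: Q* = 3381.3 - 11(60.4) = 2716.9.
Total revenue = P* × Q* = 60.4 × 2716.9 = 164100.76.

Total revenue = 164100.76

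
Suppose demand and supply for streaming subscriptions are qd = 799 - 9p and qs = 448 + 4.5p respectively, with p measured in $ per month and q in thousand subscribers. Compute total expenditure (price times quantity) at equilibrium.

Total expenditure = 14690

Set qd = qs: 799 - 9p = 448 + 4.5p, so 351 = 13.5p and p* = 26.
Substitute back: q* = 799 - 9(26) = 565.
Total expenditure = p* × q* = 26 × 565 = 14690.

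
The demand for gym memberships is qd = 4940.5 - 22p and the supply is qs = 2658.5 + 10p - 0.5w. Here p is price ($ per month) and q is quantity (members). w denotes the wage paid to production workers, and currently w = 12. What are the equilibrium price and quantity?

p* = 71.5, q* = 3367.5

With w = 12, supply is qs = 2652.5 + 10p.
Set qd = qs: 4940.5 - 22p = 2652.5 + 10p, so 2288 = 32p and p* = 71.5.
From the demand curve, q* = 4940.5 - 22(71.5) = 3367.5.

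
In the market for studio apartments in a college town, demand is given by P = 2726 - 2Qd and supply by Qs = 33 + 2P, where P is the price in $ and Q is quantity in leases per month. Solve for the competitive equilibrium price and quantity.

In direct form, Qd = 1363 - 0.5P.
At equilibrium Qd = Qs, so 1363 - 0.5P = 33 + 2P; collecting terms, 1330 = 2.5P and P* = 532.
From the demand curve, Q* = 1363 - 0.5(532) = 1097.

P* = 532, Q* = 1097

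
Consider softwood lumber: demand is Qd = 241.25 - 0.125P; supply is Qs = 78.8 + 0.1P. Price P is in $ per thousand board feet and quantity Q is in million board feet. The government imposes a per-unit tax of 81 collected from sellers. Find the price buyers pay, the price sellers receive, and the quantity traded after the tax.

Sellers keep P_s = P_b - 81 per unit, so supply in terms of the buyer price is Qs = 70.7 + 0.1P_b.
Equate demand and the shifted supply: 241.25 - 0.125P_b = 70.7 + 0.1P_b, giving 0.225P_b = 170.55, so P_b = 758.
So P_s = 677 and the quantity traded is Q = 241.25 - 0.125(758) = 146.5.

P_b = 758, P_s = 677, Q = 146.5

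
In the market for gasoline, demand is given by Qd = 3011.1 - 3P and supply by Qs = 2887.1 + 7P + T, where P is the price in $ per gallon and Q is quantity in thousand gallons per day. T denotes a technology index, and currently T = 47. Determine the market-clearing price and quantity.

With T = 47, supply is Qs = 2934.1 + 7P.
Equating demand and supply, 3011.1 - 3P = 2934.1 + 7P gives 10P = 77, so P* = 7.7.
Plugging P* into demand: Q* = 3011.1 - 3(7.7) = 2988.

P* = 7.7, Q* = 2988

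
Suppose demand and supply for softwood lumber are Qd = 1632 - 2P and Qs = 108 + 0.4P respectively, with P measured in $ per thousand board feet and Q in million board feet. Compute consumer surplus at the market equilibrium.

Consumer surplus = 32761

Set Qd = Qs: 1632 - 2P = 108 + 0.4P, so 1524 = 2.4P and P* = 635.
Then Q* = 1632 - 2(635) = 362.
Demand choke price (Qd = 0): P = 1632/2 = 816. Consumer surplus = ½ × (816 - 635) × 362 = 32761.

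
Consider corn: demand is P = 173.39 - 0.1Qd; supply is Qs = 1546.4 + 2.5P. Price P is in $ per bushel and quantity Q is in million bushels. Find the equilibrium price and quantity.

In direct form, Qd = 1733.9 - 10P.
The market clears where 1733.9 - 10P = 1546.4 + 2.5P. Rearranging, 12.5P = 187.5, hence P* = 15.
From the demand curve, Q* = 1733.9 - 10(15) = 1583.9.

P* = 15, Q* = 1583.9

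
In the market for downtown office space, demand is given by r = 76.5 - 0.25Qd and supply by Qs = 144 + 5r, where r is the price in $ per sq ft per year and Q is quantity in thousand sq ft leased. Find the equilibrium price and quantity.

Inverting to quantity form: Qd = 306 - 4r.
At equilibrium Qd = Qs, so 306 - 4r = 144 + 5r; collecting terms, 162 = 9r and r* = 18.
From the demand curve, Q* = 306 - 4(18) = 234.

r* = 18, Q* = 234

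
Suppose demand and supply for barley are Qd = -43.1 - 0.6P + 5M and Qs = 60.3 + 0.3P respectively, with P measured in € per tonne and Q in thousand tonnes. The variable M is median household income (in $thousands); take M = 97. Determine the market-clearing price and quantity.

With M = 97, demand is Qd = 441.9 - 0.6P.
Equating demand and supply, 441.9 - 0.6P = 60.3 + 0.3P gives 0.9P = 381.6, so P* = 424.
Substitute back: Q* = 441.9 - 0.6(424) = 187.5.

P* = 424, Q* = 187.5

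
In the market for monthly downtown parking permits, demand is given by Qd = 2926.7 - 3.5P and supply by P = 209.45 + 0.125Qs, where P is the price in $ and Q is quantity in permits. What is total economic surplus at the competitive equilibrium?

Rewriting in direct form: Qs = -1675.6 + 8P.
At equilibrium Qd = Qs, so 2926.7 - 3.5P = -1675.6 + 8P; collecting terms, 4602.3 = 11.5P and P* = 400.2.
Substitute back: Q* = 2926.7 - 3.5(400.2) = 1526.
Demand choke price = 836.2; supply choke price = 209.45. CS = ½(836.2 - 400.2)(1526) = 332668; PS = ½(400.2 - 209.45)(1526) = 145542.25. Total surplus = 478210.25.

Total surplus = 478210.25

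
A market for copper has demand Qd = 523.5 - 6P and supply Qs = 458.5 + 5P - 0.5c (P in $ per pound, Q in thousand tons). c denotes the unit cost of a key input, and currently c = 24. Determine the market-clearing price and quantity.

P* = 7, Q* = 481.5

With c = 24, supply is Qs = 446.5 + 5P.
The market clears where 523.5 - 6P = 446.5 + 5P. Rearranging, 11P = 77, hence P* = 7.
From the demand curve, Q* = 523.5 - 6(7) = 481.5.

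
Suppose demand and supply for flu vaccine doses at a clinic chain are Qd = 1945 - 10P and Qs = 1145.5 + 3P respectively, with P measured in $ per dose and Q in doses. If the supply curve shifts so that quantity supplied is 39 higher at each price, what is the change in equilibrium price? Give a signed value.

Equating demand and supply, 1945 - 10P = 1145.5 + 3P gives 13P = 799.5, so P* = 61.5.
From the demand curve, Q* = 1945 - 10(61.5) = 1330.
After the shift, supply is Qs = 1184.5 + 3P.
The new intersection has 760.5 = 13P, i.e. P = 58.5, Q = 1360.
ΔP = 58.5 - 61.5 = -3.

ΔP = -3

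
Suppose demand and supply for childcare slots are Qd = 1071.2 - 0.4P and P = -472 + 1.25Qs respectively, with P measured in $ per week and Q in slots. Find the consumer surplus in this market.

Consumer surplus = 882000

Inverting to quantity form: Qs = 377.6 + 0.8P.
Set Qd = Qs: 1071.2 - 0.4P = 377.6 + 0.8P, so 693.6 = 1.2P and P* = 578.
Then Q* = 1071.2 - 0.4(578) = 840.
Demand choke price (Qd = 0): P = 1071.2/0.4 = 2678. Consumer surplus = ½ × (2678 - 578) × 840 = 882000.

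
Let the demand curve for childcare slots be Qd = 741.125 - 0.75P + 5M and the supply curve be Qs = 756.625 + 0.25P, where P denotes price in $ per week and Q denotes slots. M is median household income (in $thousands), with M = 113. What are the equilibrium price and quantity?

With M = 113, demand is Qd = 1306.125 - 0.75P.
At equilibrium Qd = Qs, so 1306.125 - 0.75P = 756.625 + 0.25P; collecting terms, 549.5 = P and P* = 549.5.
Then Q* = 1306.125 - 0.75(549.5) = 894.

P* = 549.5, Q* = 894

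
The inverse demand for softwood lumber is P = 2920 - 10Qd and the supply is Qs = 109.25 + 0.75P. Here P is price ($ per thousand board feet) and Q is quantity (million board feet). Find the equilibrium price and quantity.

P* = 215, Q* = 270.5

In direct form, Qd = 292 - 0.1P.
Equating demand and supply, 292 - 0.1P = 109.25 + 0.75P gives 0.85P = 182.75, so P* = 215.
Substitute back: Q* = 292 - 0.1(215) = 270.5.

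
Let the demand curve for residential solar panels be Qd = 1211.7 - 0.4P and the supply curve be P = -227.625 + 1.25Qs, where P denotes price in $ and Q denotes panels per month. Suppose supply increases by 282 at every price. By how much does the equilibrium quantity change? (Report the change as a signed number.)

ΔQ = 94

Inverting to quantity form: Qs = 182.1 + 0.8P.
At equilibrium Qd = Qs, so 1211.7 - 0.4P = 182.1 + 0.8P; collecting terms, 1029.6 = 1.2P and P* = 858.
Then Q* = 1211.7 - 0.4(858) = 868.5.
After the shift, supply is Qs = 464.1 + 0.8P.
The new intersection has 747.6 = 1.2P, i.e. P = 623, Q = 962.5.
ΔQ = 962.5 - 868.5 = 94.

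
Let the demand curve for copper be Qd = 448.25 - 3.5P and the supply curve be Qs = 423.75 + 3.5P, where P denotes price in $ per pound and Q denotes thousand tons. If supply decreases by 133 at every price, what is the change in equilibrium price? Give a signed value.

ΔP = 19

Equating demand and supply, 448.25 - 3.5P = 423.75 + 3.5P gives 7P = 24.5, so P* = 3.5.
Then Q* = 448.25 - 3.5(3.5) = 436.
After the shift, supply is Qs = 290.75 + 3.5P.
New equilibrium: 157.5 = 7P, so P = 22.5 and Q = 369.5.
ΔP = 22.5 - 3.5 = 19.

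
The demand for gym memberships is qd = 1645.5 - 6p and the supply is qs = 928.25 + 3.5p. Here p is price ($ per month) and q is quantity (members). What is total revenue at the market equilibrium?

Total revenue = 90033.75

The market clears where 1645.5 - 6p = 928.25 + 3.5p. Rearranging, 9.5p = 717.25, hence p* = 75.5.
From the demand curve, q* = 1645.5 - 6(75.5) = 1192.5.
Total revenue = p* × q* = 75.5 × 1192.5 = 90033.75.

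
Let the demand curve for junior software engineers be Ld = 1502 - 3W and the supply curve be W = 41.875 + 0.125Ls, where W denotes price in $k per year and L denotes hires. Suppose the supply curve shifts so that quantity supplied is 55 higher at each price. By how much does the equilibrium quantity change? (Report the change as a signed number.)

ΔL = 15

Rewriting in direct form: Ls = -335 + 8W.
At equilibrium Ld = Ls, so 1502 - 3W = -335 + 8W; collecting terms, 1837 = 11W and W* = 167.
From the demand curve, L* = 1502 - 3(167) = 1001.
After the shift, supply is Ls = -280 + 8W.
New equilibrium: 1782 = 11W, so W = 162 and L = 1016.
ΔL = 1016 - 1001 = 15.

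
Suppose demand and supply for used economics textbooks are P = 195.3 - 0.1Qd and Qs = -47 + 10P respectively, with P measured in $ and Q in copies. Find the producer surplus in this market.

Producer surplus = 45410.45

Solving each curve for Q: Qd = 1953 - 10P.
The market clears where 1953 - 10P = -47 + 10P. Rearranging, 20P = 2000, hence P* = 100.
Substitute back: Q* = 1953 - 10(100) = 953.
Supply choke price (Qs = 0): P = 4.7. Producer surplus = ½ × (100 - 4.7) × 953 = 45410.45.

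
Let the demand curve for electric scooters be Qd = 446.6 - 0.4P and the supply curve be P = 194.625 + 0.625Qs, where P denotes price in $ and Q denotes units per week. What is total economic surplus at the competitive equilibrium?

Total surplus = 135976.5625

Solving each curve for Q: Qs = -311.4 + 1.6P.
Equating demand and supply, 446.6 - 0.4P = -311.4 + 1.6P gives 2P = 758, so P* = 379.
From the demand curve, Q* = 446.6 - 0.4(379) = 295.
Demand choke price = 1116.5; supply choke price = 194.625. CS = ½(1116.5 - 379)(295) = 108781.25; PS = ½(379 - 194.625)(295) = 27195.3125. Total surplus = 135976.5625.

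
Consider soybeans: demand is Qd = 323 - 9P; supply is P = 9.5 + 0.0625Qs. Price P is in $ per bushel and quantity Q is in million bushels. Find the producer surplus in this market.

Producer surplus = 722

Solving each curve for Q: Qs = -152 + 16P.
At equilibrium Qd = Qs, so 323 - 9P = -152 + 16P; collecting terms, 475 = 25P and P* = 19.
From the demand curve, Q* = 323 - 9(19) = 152.
Supply choke price (Qs = 0): P = 9.5. Producer surplus = ½ × (19 - 9.5) × 152 = 722.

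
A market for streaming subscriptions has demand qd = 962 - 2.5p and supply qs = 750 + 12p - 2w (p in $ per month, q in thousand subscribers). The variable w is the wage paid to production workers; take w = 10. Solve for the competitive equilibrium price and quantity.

With w = 10, supply is qs = 730 + 12p.
At equilibrium qd = qs, so 962 - 2.5p = 730 + 12p; collecting terms, 232 = 14.5p and p* = 16.
Plugging p* into demand: q* = 962 - 2.5(16) = 922.

p* = 16, q* = 922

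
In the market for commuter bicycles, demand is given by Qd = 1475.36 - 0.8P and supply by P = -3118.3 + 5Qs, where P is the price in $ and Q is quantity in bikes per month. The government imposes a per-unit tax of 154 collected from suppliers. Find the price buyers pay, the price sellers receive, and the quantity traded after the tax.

In direct form, Qs = 623.66 + 0.2P.
With a tax of 154 on suppliers, they supply based on the net price P_s = P_b - 154, so Qs = 592.86 + 0.2P_b.
Set Qd = Qs: 1475.36 - 0.8P_b = 592.86 + 0.2P_b, so 882.5 = P_b and P_b = 882.5.
Then P_s = 882.5 - 154 = 728.5 and Q = 1475.36 - 0.8(882.5) = 769.36.

P_b = 882.5, P_s = 728.5, Q = 769.36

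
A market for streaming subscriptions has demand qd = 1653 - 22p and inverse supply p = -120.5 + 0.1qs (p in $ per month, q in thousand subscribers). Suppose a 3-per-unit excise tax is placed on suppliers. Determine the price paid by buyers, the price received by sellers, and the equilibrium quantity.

p_b = 14.9375, p_s = 11.9375, q = 1324.375

In direct form, qs = 1205 + 10p.
Suppliers keep p_s = p_b - 3 per unit, so supply in terms of the buyer price is qs = 1175 + 10p_b.
Market clearing requires 1653 - 22p_b = 1175 + 10p_b; hence 478 = 32p_b and p_b = 14.9375.
So p_s = 11.9375 and the quantity traded is q = 1653 - 22(14.9375) = 1324.375.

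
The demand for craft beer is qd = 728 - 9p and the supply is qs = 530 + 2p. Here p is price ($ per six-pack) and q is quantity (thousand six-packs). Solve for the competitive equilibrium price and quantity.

At equilibrium qd = qs, so 728 - 9p = 530 + 2p; collecting terms, 198 = 11p and p* = 18.
Substitute back: q* = 728 - 9(18) = 566.

p* = 18, q* = 566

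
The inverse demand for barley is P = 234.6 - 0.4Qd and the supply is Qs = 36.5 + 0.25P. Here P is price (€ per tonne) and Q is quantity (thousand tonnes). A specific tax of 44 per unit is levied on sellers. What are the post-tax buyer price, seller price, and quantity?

Rewriting in direct form: Qd = 586.5 - 2.5P.
Sellers keep P_s = P_b - 44 per unit, so supply in terms of the buyer price is Qs = 25.5 + 0.25P_b.
Equate demand and the shifted supply: 586.5 - 2.5P_b = 25.5 + 0.25P_b, giving 2.75P_b = 561, so P_b = 204.
Then P_s = 204 - 44 = 160 and Q = 586.5 - 2.5(204) = 76.5.

P_b = 204, P_s = 160, Q = 76.5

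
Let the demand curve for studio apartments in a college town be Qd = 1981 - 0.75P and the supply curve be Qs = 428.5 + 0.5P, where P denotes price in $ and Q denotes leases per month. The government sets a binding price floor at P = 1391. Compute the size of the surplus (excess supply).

Surplus = 186.25

Evaluating both curves at the floor price 1391 gives Qd = 937.75, Qs = 1124.
Surplus = Qs - Qd = 1124 - 937.75 = 186.25.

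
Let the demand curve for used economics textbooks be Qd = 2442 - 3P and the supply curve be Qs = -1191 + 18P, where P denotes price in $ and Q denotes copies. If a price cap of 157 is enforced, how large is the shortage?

With P fixed at 157, quantity demanded is 1971 and quantity supplied is 1635.
Shortage = Qd - Qs = 1971 - 1635 = 336.

Shortage = 336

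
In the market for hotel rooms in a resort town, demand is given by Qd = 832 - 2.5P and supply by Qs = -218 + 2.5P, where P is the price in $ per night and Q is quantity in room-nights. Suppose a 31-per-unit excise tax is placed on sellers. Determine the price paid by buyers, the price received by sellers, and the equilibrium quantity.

Sellers keep P_s = P_b - 31 per unit, so supply in terms of the buyer price is Qs = -295.5 + 2.5P_b.
Market clearing requires 832 - 2.5P_b = -295.5 + 2.5P_b; hence 1127.5 = 5P_b and P_b = 225.5.
Then P_s = 225.5 - 31 = 194.5 and Q = 832 - 2.5(225.5) = 268.25.

P_b = 225.5, P_s = 194.5, Q = 268.25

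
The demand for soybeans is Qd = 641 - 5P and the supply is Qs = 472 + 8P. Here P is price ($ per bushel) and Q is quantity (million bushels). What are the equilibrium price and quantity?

Equating demand and supply, 641 - 5P = 472 + 8P gives 13P = 169, so P* = 13.
Substitute back: Q* = 641 - 5(13) = 576.

P* = 13, Q* = 576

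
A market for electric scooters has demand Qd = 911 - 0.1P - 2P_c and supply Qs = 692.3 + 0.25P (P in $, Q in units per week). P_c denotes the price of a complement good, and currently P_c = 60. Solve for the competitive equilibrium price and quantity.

With P_c = 60, demand is Qd = 791 - 0.1P.
At equilibrium Qd = Qs, so 791 - 0.1P = 692.3 + 0.25P; collecting terms, 98.7 = 0.35P and P* = 282.
From the demand curve, Q* = 791 - 0.1(282) = 762.8.

P* = 282, Q* = 762.8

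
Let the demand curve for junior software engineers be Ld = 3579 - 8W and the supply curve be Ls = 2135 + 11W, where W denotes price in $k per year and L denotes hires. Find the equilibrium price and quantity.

Equating demand and supply, 3579 - 8W = 2135 + 11W gives 19W = 1444, so W* = 76.
Then L* = 3579 - 8(76) = 2971.

W* = 76, L* = 2971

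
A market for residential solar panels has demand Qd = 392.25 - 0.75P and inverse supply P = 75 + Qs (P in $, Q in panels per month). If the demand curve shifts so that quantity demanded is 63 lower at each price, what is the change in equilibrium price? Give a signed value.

ΔP = -36

In direct form, Qs = -75 + P.
The market clears where 392.25 - 0.75P = -75 + P. Rearranging, 1.75P = 467.25, hence P* = 267.
Plugging P* into demand: Q* = 392.25 - 0.75(267) = 192.
After the shift, demand is Qd = 329.25 - 0.75P.
Re-solving, 1.75P = 404.25 gives P = 231 and Q = 156.
ΔP = 231 - 267 = -36.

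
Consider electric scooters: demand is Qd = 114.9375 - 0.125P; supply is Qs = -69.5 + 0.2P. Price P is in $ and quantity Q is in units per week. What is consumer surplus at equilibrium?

The market clears where 114.9375 - 0.125P = -69.5 + 0.2P. Rearranging, 0.325P = 184.4375, hence P* = 567.5.
Then Q* = 114.9375 - 0.125(567.5) = 44.
Demand choke price (Qd = 0): P = 114.9375/0.125 = 919.5. Consumer surplus = ½ × (919.5 - 567.5) × 44 = 7744.

Consumer surplus = 7744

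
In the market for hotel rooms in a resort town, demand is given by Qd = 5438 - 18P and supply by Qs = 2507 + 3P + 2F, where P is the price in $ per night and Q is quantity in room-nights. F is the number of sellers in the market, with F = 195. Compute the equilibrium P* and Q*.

With F = 195, supply is Qs = 2897 + 3P.
At equilibrium Qd = Qs, so 5438 - 18P = 2897 + 3P; collecting terms, 2541 = 21P and P* = 121.
Then Q* = 5438 - 18(121) = 3260.

P* = 121, Q* = 3260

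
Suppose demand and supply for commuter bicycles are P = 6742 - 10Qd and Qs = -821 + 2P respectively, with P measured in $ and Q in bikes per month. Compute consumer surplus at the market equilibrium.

Consumer surplus = 1818045

In direct form, Qd = 674.2 - 0.1P.
Equating demand and supply, 674.2 - 0.1P = -821 + 2P gives 2.1P = 1495.2, so P* = 712.
Substitute back: Q* = 674.2 - 0.1(712) = 603.
Demand choke price (Qd = 0): P = 674.2/0.1 = 6742. Consumer surplus = ½ × (6742 - 712) × 603 = 1818045.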